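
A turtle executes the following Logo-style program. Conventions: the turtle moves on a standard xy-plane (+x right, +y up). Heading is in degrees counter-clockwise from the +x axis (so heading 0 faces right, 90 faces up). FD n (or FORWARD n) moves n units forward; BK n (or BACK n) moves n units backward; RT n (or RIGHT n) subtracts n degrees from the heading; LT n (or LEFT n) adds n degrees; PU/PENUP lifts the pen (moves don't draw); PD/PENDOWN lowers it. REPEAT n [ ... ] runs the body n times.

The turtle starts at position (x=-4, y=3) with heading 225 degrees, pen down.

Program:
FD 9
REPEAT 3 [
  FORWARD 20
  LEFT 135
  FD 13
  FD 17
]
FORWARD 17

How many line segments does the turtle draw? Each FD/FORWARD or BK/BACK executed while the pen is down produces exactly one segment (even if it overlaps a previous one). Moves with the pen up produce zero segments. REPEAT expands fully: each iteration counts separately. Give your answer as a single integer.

Answer: 11

Derivation:
Executing turtle program step by step:
Start: pos=(-4,3), heading=225, pen down
FD 9: (-4,3) -> (-10.364,-3.364) [heading=225, draw]
REPEAT 3 [
  -- iteration 1/3 --
  FD 20: (-10.364,-3.364) -> (-24.506,-17.506) [heading=225, draw]
  LT 135: heading 225 -> 0
  FD 13: (-24.506,-17.506) -> (-11.506,-17.506) [heading=0, draw]
  FD 17: (-11.506,-17.506) -> (5.494,-17.506) [heading=0, draw]
  -- iteration 2/3 --
  FD 20: (5.494,-17.506) -> (25.494,-17.506) [heading=0, draw]
  LT 135: heading 0 -> 135
  FD 13: (25.494,-17.506) -> (16.302,-8.314) [heading=135, draw]
  FD 17: (16.302,-8.314) -> (4.281,3.707) [heading=135, draw]
  -- iteration 3/3 --
  FD 20: (4.281,3.707) -> (-9.861,17.849) [heading=135, draw]
  LT 135: heading 135 -> 270
  FD 13: (-9.861,17.849) -> (-9.861,4.849) [heading=270, draw]
  FD 17: (-9.861,4.849) -> (-9.861,-12.151) [heading=270, draw]
]
FD 17: (-9.861,-12.151) -> (-9.861,-29.151) [heading=270, draw]
Final: pos=(-9.861,-29.151), heading=270, 11 segment(s) drawn
Segments drawn: 11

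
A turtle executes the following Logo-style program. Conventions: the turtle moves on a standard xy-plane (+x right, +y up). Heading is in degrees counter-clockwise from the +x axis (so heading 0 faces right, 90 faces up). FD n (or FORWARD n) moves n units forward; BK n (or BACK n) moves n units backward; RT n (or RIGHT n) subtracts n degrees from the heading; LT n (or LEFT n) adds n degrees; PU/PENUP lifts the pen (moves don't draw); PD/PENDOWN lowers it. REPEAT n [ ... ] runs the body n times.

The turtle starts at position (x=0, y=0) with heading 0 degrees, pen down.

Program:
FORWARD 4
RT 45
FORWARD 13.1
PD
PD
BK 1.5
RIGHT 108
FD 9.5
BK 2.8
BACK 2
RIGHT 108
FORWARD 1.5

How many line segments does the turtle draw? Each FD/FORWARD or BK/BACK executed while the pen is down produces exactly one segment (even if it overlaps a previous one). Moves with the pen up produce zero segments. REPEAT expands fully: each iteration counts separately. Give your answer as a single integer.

Answer: 7

Derivation:
Executing turtle program step by step:
Start: pos=(0,0), heading=0, pen down
FD 4: (0,0) -> (4,0) [heading=0, draw]
RT 45: heading 0 -> 315
FD 13.1: (4,0) -> (13.263,-9.263) [heading=315, draw]
PD: pen down
PD: pen down
BK 1.5: (13.263,-9.263) -> (12.202,-8.202) [heading=315, draw]
RT 108: heading 315 -> 207
FD 9.5: (12.202,-8.202) -> (3.738,-12.515) [heading=207, draw]
BK 2.8: (3.738,-12.515) -> (6.233,-11.244) [heading=207, draw]
BK 2: (6.233,-11.244) -> (8.015,-10.336) [heading=207, draw]
RT 108: heading 207 -> 99
FD 1.5: (8.015,-10.336) -> (7.78,-8.855) [heading=99, draw]
Final: pos=(7.78,-8.855), heading=99, 7 segment(s) drawn
Segments drawn: 7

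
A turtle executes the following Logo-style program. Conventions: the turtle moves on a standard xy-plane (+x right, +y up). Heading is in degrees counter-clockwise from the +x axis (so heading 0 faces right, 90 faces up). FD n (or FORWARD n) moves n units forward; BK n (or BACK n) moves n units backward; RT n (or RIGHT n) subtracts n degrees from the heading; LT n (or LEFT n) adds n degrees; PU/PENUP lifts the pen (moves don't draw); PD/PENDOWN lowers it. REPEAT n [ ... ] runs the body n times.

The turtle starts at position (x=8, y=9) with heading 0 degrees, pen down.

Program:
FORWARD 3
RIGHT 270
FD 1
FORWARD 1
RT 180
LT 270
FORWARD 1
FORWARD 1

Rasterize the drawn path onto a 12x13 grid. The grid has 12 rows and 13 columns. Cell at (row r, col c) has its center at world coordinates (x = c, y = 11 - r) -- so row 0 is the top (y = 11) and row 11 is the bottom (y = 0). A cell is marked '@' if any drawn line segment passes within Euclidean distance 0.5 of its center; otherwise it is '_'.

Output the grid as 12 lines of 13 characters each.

Segment 0: (8,9) -> (11,9)
Segment 1: (11,9) -> (11,10)
Segment 2: (11,10) -> (11,11)
Segment 3: (11,11) -> (10,11)
Segment 4: (10,11) -> (9,11)

Answer: _________@@@_
___________@_
________@@@@_
_____________
_____________
_____________
_____________
_____________
_____________
_____________
_____________
_____________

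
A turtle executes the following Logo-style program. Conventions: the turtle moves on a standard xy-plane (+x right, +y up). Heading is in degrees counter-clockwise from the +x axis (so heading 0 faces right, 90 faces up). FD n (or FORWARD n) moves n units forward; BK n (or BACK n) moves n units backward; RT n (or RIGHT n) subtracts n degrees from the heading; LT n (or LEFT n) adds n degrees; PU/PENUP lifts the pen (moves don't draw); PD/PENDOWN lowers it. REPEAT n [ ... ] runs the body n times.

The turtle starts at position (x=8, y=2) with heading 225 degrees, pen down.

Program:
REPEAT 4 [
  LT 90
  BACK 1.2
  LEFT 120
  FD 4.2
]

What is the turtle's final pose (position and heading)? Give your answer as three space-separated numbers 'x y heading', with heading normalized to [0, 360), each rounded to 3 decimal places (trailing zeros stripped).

Answer: 11.261 4.959 345

Derivation:
Executing turtle program step by step:
Start: pos=(8,2), heading=225, pen down
REPEAT 4 [
  -- iteration 1/4 --
  LT 90: heading 225 -> 315
  BK 1.2: (8,2) -> (7.151,2.849) [heading=315, draw]
  LT 120: heading 315 -> 75
  FD 4.2: (7.151,2.849) -> (8.239,6.905) [heading=75, draw]
  -- iteration 2/4 --
  LT 90: heading 75 -> 165
  BK 1.2: (8.239,6.905) -> (9.398,6.595) [heading=165, draw]
  LT 120: heading 165 -> 285
  FD 4.2: (9.398,6.595) -> (10.485,2.538) [heading=285, draw]
  -- iteration 3/4 --
  LT 90: heading 285 -> 15
  BK 1.2: (10.485,2.538) -> (9.326,2.227) [heading=15, draw]
  LT 120: heading 15 -> 135
  FD 4.2: (9.326,2.227) -> (6.356,5.197) [heading=135, draw]
  -- iteration 4/4 --
  LT 90: heading 135 -> 225
  BK 1.2: (6.356,5.197) -> (7.204,6.046) [heading=225, draw]
  LT 120: heading 225 -> 345
  FD 4.2: (7.204,6.046) -> (11.261,4.959) [heading=345, draw]
]
Final: pos=(11.261,4.959), heading=345, 8 segment(s) drawn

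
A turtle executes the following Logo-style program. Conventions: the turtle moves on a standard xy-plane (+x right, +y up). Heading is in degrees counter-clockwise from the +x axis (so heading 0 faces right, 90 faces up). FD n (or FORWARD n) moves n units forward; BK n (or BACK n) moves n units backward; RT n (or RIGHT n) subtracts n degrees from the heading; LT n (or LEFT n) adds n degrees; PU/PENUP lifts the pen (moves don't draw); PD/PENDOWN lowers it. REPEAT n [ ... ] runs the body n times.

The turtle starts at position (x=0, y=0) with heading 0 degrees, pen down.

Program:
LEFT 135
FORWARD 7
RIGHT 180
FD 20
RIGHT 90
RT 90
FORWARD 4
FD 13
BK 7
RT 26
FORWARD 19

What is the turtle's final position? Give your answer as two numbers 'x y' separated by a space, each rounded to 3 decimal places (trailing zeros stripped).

Executing turtle program step by step:
Start: pos=(0,0), heading=0, pen down
LT 135: heading 0 -> 135
FD 7: (0,0) -> (-4.95,4.95) [heading=135, draw]
RT 180: heading 135 -> 315
FD 20: (-4.95,4.95) -> (9.192,-9.192) [heading=315, draw]
RT 90: heading 315 -> 225
RT 90: heading 225 -> 135
FD 4: (9.192,-9.192) -> (6.364,-6.364) [heading=135, draw]
FD 13: (6.364,-6.364) -> (-2.828,2.828) [heading=135, draw]
BK 7: (-2.828,2.828) -> (2.121,-2.121) [heading=135, draw]
RT 26: heading 135 -> 109
FD 19: (2.121,-2.121) -> (-4.064,15.844) [heading=109, draw]
Final: pos=(-4.064,15.844), heading=109, 6 segment(s) drawn

Answer: -4.064 15.844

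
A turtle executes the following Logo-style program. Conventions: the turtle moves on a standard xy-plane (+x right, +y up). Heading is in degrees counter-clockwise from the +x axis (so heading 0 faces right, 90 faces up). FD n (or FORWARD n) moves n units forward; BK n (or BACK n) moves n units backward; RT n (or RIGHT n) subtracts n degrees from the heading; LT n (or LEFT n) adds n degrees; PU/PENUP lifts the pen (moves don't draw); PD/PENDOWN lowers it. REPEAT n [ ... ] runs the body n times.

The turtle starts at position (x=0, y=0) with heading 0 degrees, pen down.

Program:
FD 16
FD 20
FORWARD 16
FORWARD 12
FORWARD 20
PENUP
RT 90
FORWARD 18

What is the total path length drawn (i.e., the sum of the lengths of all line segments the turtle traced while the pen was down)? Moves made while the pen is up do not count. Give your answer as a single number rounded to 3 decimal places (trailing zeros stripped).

Answer: 84

Derivation:
Executing turtle program step by step:
Start: pos=(0,0), heading=0, pen down
FD 16: (0,0) -> (16,0) [heading=0, draw]
FD 20: (16,0) -> (36,0) [heading=0, draw]
FD 16: (36,0) -> (52,0) [heading=0, draw]
FD 12: (52,0) -> (64,0) [heading=0, draw]
FD 20: (64,0) -> (84,0) [heading=0, draw]
PU: pen up
RT 90: heading 0 -> 270
FD 18: (84,0) -> (84,-18) [heading=270, move]
Final: pos=(84,-18), heading=270, 5 segment(s) drawn

Segment lengths:
  seg 1: (0,0) -> (16,0), length = 16
  seg 2: (16,0) -> (36,0), length = 20
  seg 3: (36,0) -> (52,0), length = 16
  seg 4: (52,0) -> (64,0), length = 12
  seg 5: (64,0) -> (84,0), length = 20
Total = 84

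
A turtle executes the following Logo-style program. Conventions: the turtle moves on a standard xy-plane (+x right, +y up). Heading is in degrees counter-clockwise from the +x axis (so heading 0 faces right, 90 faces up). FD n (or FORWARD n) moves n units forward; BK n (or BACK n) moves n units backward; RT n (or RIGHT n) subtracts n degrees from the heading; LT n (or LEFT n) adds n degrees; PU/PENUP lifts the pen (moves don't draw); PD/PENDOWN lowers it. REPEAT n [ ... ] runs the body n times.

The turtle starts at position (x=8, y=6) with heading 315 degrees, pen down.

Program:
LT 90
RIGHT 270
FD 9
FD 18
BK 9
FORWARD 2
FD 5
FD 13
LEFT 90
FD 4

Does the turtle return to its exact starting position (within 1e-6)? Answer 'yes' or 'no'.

Executing turtle program step by step:
Start: pos=(8,6), heading=315, pen down
LT 90: heading 315 -> 45
RT 270: heading 45 -> 135
FD 9: (8,6) -> (1.636,12.364) [heading=135, draw]
FD 18: (1.636,12.364) -> (-11.092,25.092) [heading=135, draw]
BK 9: (-11.092,25.092) -> (-4.728,18.728) [heading=135, draw]
FD 2: (-4.728,18.728) -> (-6.142,20.142) [heading=135, draw]
FD 5: (-6.142,20.142) -> (-9.678,23.678) [heading=135, draw]
FD 13: (-9.678,23.678) -> (-18.87,32.87) [heading=135, draw]
LT 90: heading 135 -> 225
FD 4: (-18.87,32.87) -> (-21.698,30.042) [heading=225, draw]
Final: pos=(-21.698,30.042), heading=225, 7 segment(s) drawn

Start position: (8, 6)
Final position: (-21.698, 30.042)
Distance = 38.21; >= 1e-6 -> NOT closed

Answer: no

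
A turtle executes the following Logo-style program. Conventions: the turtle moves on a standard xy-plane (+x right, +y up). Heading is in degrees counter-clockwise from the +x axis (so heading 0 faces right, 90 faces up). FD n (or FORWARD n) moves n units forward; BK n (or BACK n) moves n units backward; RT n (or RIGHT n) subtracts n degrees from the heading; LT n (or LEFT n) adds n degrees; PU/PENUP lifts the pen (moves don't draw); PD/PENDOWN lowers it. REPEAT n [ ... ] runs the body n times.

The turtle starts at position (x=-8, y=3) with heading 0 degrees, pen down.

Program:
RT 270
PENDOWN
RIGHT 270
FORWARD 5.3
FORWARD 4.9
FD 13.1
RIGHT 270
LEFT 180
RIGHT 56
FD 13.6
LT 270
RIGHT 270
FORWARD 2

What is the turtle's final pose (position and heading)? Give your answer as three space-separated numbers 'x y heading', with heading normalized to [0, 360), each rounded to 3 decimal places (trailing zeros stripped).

Answer: -18.367 11.723 34

Derivation:
Executing turtle program step by step:
Start: pos=(-8,3), heading=0, pen down
RT 270: heading 0 -> 90
PD: pen down
RT 270: heading 90 -> 180
FD 5.3: (-8,3) -> (-13.3,3) [heading=180, draw]
FD 4.9: (-13.3,3) -> (-18.2,3) [heading=180, draw]
FD 13.1: (-18.2,3) -> (-31.3,3) [heading=180, draw]
RT 270: heading 180 -> 270
LT 180: heading 270 -> 90
RT 56: heading 90 -> 34
FD 13.6: (-31.3,3) -> (-20.025,10.605) [heading=34, draw]
LT 270: heading 34 -> 304
RT 270: heading 304 -> 34
FD 2: (-20.025,10.605) -> (-18.367,11.723) [heading=34, draw]
Final: pos=(-18.367,11.723), heading=34, 5 segment(s) drawn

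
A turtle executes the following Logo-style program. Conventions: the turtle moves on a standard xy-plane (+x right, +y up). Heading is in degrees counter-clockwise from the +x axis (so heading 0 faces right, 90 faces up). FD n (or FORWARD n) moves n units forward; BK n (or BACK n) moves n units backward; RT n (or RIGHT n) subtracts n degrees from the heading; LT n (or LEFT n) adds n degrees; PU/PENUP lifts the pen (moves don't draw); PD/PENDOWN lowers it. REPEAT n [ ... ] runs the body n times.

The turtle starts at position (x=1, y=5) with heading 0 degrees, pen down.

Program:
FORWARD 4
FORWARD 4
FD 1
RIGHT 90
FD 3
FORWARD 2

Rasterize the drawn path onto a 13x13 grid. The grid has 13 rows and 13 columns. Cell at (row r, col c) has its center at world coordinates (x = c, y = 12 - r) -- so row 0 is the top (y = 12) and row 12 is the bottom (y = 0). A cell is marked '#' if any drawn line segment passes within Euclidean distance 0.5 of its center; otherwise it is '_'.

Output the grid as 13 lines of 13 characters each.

Answer: _____________
_____________
_____________
_____________
_____________
_____________
_____________
_##########__
__________#__
__________#__
__________#__
__________#__
__________#__

Derivation:
Segment 0: (1,5) -> (5,5)
Segment 1: (5,5) -> (9,5)
Segment 2: (9,5) -> (10,5)
Segment 3: (10,5) -> (10,2)
Segment 4: (10,2) -> (10,0)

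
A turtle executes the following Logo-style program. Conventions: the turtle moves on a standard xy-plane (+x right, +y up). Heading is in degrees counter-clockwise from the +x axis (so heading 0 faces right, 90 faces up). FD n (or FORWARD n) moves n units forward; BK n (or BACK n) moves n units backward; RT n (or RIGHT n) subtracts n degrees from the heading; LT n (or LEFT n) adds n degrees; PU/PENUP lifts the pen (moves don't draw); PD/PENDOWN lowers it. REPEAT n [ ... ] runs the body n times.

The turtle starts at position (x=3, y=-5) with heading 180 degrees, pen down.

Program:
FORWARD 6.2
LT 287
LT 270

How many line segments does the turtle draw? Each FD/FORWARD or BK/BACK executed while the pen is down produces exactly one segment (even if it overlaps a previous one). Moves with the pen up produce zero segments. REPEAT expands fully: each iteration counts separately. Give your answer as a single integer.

Answer: 1

Derivation:
Executing turtle program step by step:
Start: pos=(3,-5), heading=180, pen down
FD 6.2: (3,-5) -> (-3.2,-5) [heading=180, draw]
LT 287: heading 180 -> 107
LT 270: heading 107 -> 17
Final: pos=(-3.2,-5), heading=17, 1 segment(s) drawn
Segments drawn: 1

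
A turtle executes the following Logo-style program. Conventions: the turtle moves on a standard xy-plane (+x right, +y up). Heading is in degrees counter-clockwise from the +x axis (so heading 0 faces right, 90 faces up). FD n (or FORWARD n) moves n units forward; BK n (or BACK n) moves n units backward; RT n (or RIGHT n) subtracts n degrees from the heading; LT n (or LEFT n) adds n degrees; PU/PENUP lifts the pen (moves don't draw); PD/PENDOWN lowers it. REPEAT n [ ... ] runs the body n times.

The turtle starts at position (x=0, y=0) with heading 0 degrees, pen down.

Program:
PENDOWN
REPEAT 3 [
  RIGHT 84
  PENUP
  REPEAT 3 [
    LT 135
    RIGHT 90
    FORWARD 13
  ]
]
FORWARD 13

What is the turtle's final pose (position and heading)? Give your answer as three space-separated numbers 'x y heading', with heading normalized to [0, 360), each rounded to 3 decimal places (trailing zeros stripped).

Executing turtle program step by step:
Start: pos=(0,0), heading=0, pen down
PD: pen down
REPEAT 3 [
  -- iteration 1/3 --
  RT 84: heading 0 -> 276
  PU: pen up
  REPEAT 3 [
    -- iteration 1/3 --
    LT 135: heading 276 -> 51
    RT 90: heading 51 -> 321
    FD 13: (0,0) -> (10.103,-8.181) [heading=321, move]
    -- iteration 2/3 --
    LT 135: heading 321 -> 96
    RT 90: heading 96 -> 6
    FD 13: (10.103,-8.181) -> (23.032,-6.822) [heading=6, move]
    -- iteration 3/3 --
    LT 135: heading 6 -> 141
    RT 90: heading 141 -> 51
    FD 13: (23.032,-6.822) -> (31.213,3.281) [heading=51, move]
  ]
  -- iteration 2/3 --
  RT 84: heading 51 -> 327
  PU: pen up
  REPEAT 3 [
    -- iteration 1/3 --
    LT 135: heading 327 -> 102
    RT 90: heading 102 -> 12
    FD 13: (31.213,3.281) -> (43.929,5.983) [heading=12, move]
    -- iteration 2/3 --
    LT 135: heading 12 -> 147
    RT 90: heading 147 -> 57
    FD 13: (43.929,5.983) -> (51.009,16.886) [heading=57, move]
    -- iteration 3/3 --
    LT 135: heading 57 -> 192
    RT 90: heading 192 -> 102
    FD 13: (51.009,16.886) -> (48.306,29.602) [heading=102, move]
  ]
  -- iteration 3/3 --
  RT 84: heading 102 -> 18
  PU: pen up
  REPEAT 3 [
    -- iteration 1/3 --
    LT 135: heading 18 -> 153
    RT 90: heading 153 -> 63
    FD 13: (48.306,29.602) -> (54.208,41.185) [heading=63, move]
    -- iteration 2/3 --
    LT 135: heading 63 -> 198
    RT 90: heading 198 -> 108
    FD 13: (54.208,41.185) -> (50.191,53.549) [heading=108, move]
    -- iteration 3/3 --
    LT 135: heading 108 -> 243
    RT 90: heading 243 -> 153
    FD 13: (50.191,53.549) -> (38.608,59.451) [heading=153, move]
  ]
]
FD 13: (38.608,59.451) -> (27.025,65.353) [heading=153, move]
Final: pos=(27.025,65.353), heading=153, 0 segment(s) drawn

Answer: 27.025 65.353 153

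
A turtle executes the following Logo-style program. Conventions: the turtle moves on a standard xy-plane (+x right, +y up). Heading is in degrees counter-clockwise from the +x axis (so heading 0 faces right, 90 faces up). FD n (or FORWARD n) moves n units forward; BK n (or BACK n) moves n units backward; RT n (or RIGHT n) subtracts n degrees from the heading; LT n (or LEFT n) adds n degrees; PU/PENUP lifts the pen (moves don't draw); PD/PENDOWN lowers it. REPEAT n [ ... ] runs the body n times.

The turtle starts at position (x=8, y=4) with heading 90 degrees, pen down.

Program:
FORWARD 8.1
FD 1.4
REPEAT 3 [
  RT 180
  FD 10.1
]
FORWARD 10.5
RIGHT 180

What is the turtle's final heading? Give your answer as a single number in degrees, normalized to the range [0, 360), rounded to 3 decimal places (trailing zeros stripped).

Answer: 90

Derivation:
Executing turtle program step by step:
Start: pos=(8,4), heading=90, pen down
FD 8.1: (8,4) -> (8,12.1) [heading=90, draw]
FD 1.4: (8,12.1) -> (8,13.5) [heading=90, draw]
REPEAT 3 [
  -- iteration 1/3 --
  RT 180: heading 90 -> 270
  FD 10.1: (8,13.5) -> (8,3.4) [heading=270, draw]
  -- iteration 2/3 --
  RT 180: heading 270 -> 90
  FD 10.1: (8,3.4) -> (8,13.5) [heading=90, draw]
  -- iteration 3/3 --
  RT 180: heading 90 -> 270
  FD 10.1: (8,13.5) -> (8,3.4) [heading=270, draw]
]
FD 10.5: (8,3.4) -> (8,-7.1) [heading=270, draw]
RT 180: heading 270 -> 90
Final: pos=(8,-7.1), heading=90, 6 segment(s) drawn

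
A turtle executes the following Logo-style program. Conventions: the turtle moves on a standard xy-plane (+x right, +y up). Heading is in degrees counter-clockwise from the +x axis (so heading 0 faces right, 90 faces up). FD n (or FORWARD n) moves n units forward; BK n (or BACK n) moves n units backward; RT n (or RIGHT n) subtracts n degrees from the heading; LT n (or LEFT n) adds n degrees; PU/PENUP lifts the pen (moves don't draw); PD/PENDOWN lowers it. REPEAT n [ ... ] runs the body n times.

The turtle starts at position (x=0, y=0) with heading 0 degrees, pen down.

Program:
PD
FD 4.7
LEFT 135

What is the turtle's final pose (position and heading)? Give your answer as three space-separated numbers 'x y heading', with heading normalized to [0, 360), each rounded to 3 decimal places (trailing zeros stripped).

Executing turtle program step by step:
Start: pos=(0,0), heading=0, pen down
PD: pen down
FD 4.7: (0,0) -> (4.7,0) [heading=0, draw]
LT 135: heading 0 -> 135
Final: pos=(4.7,0), heading=135, 1 segment(s) drawn

Answer: 4.7 0 135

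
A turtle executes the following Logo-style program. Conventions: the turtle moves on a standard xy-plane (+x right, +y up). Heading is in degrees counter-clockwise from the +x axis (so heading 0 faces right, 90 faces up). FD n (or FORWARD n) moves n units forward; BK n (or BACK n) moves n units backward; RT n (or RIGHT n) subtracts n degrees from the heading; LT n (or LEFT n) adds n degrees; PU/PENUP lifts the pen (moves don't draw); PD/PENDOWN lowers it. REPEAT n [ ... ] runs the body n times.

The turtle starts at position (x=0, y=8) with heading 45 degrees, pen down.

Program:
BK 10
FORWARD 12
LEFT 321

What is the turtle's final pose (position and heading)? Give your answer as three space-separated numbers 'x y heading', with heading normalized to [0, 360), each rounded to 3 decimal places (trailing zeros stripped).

Executing turtle program step by step:
Start: pos=(0,8), heading=45, pen down
BK 10: (0,8) -> (-7.071,0.929) [heading=45, draw]
FD 12: (-7.071,0.929) -> (1.414,9.414) [heading=45, draw]
LT 321: heading 45 -> 6
Final: pos=(1.414,9.414), heading=6, 2 segment(s) drawn

Answer: 1.414 9.414 6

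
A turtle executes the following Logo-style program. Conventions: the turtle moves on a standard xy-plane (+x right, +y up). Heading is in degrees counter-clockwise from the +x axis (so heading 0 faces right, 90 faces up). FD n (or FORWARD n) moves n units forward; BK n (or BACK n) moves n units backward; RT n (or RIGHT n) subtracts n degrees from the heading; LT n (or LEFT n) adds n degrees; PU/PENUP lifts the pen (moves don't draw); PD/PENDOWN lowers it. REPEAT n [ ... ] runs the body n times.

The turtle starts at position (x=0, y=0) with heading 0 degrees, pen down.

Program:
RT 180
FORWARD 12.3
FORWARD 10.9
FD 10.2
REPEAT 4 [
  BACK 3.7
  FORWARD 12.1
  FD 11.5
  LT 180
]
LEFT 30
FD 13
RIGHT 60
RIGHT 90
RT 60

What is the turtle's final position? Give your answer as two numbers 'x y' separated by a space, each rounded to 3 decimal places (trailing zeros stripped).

Answer: -44.658 -6.5

Derivation:
Executing turtle program step by step:
Start: pos=(0,0), heading=0, pen down
RT 180: heading 0 -> 180
FD 12.3: (0,0) -> (-12.3,0) [heading=180, draw]
FD 10.9: (-12.3,0) -> (-23.2,0) [heading=180, draw]
FD 10.2: (-23.2,0) -> (-33.4,0) [heading=180, draw]
REPEAT 4 [
  -- iteration 1/4 --
  BK 3.7: (-33.4,0) -> (-29.7,0) [heading=180, draw]
  FD 12.1: (-29.7,0) -> (-41.8,0) [heading=180, draw]
  FD 11.5: (-41.8,0) -> (-53.3,0) [heading=180, draw]
  LT 180: heading 180 -> 0
  -- iteration 2/4 --
  BK 3.7: (-53.3,0) -> (-57,0) [heading=0, draw]
  FD 12.1: (-57,0) -> (-44.9,0) [heading=0, draw]
  FD 11.5: (-44.9,0) -> (-33.4,0) [heading=0, draw]
  LT 180: heading 0 -> 180
  -- iteration 3/4 --
  BK 3.7: (-33.4,0) -> (-29.7,0) [heading=180, draw]
  FD 12.1: (-29.7,0) -> (-41.8,0) [heading=180, draw]
  FD 11.5: (-41.8,0) -> (-53.3,0) [heading=180, draw]
  LT 180: heading 180 -> 0
  -- iteration 4/4 --
  BK 3.7: (-53.3,0) -> (-57,0) [heading=0, draw]
  FD 12.1: (-57,0) -> (-44.9,0) [heading=0, draw]
  FD 11.5: (-44.9,0) -> (-33.4,0) [heading=0, draw]
  LT 180: heading 0 -> 180
]
LT 30: heading 180 -> 210
FD 13: (-33.4,0) -> (-44.658,-6.5) [heading=210, draw]
RT 60: heading 210 -> 150
RT 90: heading 150 -> 60
RT 60: heading 60 -> 0
Final: pos=(-44.658,-6.5), heading=0, 16 segment(s) drawn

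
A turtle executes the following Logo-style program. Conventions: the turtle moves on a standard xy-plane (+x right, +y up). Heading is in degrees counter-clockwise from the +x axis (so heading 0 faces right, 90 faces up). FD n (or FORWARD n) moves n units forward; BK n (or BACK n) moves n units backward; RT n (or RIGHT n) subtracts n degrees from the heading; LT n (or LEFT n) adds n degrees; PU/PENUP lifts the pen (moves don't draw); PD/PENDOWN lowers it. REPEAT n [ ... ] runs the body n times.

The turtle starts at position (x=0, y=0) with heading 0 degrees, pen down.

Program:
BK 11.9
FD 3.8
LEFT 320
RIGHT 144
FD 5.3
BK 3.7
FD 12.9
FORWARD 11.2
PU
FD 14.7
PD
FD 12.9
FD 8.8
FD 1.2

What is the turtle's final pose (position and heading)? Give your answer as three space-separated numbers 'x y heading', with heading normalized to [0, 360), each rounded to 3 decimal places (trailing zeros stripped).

Answer: -71.246 4.416 176

Derivation:
Executing turtle program step by step:
Start: pos=(0,0), heading=0, pen down
BK 11.9: (0,0) -> (-11.9,0) [heading=0, draw]
FD 3.8: (-11.9,0) -> (-8.1,0) [heading=0, draw]
LT 320: heading 0 -> 320
RT 144: heading 320 -> 176
FD 5.3: (-8.1,0) -> (-13.387,0.37) [heading=176, draw]
BK 3.7: (-13.387,0.37) -> (-9.696,0.112) [heading=176, draw]
FD 12.9: (-9.696,0.112) -> (-22.565,1.011) [heading=176, draw]
FD 11.2: (-22.565,1.011) -> (-33.737,1.793) [heading=176, draw]
PU: pen up
FD 14.7: (-33.737,1.793) -> (-48.402,2.818) [heading=176, move]
PD: pen down
FD 12.9: (-48.402,2.818) -> (-61.27,3.718) [heading=176, draw]
FD 8.8: (-61.27,3.718) -> (-70.049,4.332) [heading=176, draw]
FD 1.2: (-70.049,4.332) -> (-71.246,4.416) [heading=176, draw]
Final: pos=(-71.246,4.416), heading=176, 9 segment(s) drawn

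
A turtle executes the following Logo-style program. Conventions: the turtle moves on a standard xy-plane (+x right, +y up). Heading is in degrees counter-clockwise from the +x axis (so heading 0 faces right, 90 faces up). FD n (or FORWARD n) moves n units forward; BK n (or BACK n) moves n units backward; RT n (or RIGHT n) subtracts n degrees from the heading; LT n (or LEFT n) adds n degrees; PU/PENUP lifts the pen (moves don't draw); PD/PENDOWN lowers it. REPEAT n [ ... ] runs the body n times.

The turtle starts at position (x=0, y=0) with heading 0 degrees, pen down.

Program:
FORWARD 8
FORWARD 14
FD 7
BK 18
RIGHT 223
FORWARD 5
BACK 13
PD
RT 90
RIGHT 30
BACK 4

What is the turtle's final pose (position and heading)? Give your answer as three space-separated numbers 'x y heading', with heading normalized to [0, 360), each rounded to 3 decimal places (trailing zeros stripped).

Answer: 13.026 -6.625 17

Derivation:
Executing turtle program step by step:
Start: pos=(0,0), heading=0, pen down
FD 8: (0,0) -> (8,0) [heading=0, draw]
FD 14: (8,0) -> (22,0) [heading=0, draw]
FD 7: (22,0) -> (29,0) [heading=0, draw]
BK 18: (29,0) -> (11,0) [heading=0, draw]
RT 223: heading 0 -> 137
FD 5: (11,0) -> (7.343,3.41) [heading=137, draw]
BK 13: (7.343,3.41) -> (16.851,-5.456) [heading=137, draw]
PD: pen down
RT 90: heading 137 -> 47
RT 30: heading 47 -> 17
BK 4: (16.851,-5.456) -> (13.026,-6.625) [heading=17, draw]
Final: pos=(13.026,-6.625), heading=17, 7 segment(s) drawn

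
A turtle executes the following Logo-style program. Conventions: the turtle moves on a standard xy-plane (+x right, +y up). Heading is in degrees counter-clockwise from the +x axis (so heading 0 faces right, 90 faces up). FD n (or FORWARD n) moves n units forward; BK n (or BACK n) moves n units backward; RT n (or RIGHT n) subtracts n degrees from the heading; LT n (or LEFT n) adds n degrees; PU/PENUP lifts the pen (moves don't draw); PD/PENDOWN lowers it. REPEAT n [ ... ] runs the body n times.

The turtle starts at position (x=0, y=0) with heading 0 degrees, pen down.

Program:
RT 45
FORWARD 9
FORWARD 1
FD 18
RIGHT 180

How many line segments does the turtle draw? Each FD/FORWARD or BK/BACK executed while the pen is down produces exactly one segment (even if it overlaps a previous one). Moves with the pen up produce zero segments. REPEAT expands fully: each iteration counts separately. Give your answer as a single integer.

Executing turtle program step by step:
Start: pos=(0,0), heading=0, pen down
RT 45: heading 0 -> 315
FD 9: (0,0) -> (6.364,-6.364) [heading=315, draw]
FD 1: (6.364,-6.364) -> (7.071,-7.071) [heading=315, draw]
FD 18: (7.071,-7.071) -> (19.799,-19.799) [heading=315, draw]
RT 180: heading 315 -> 135
Final: pos=(19.799,-19.799), heading=135, 3 segment(s) drawn
Segments drawn: 3

Answer: 3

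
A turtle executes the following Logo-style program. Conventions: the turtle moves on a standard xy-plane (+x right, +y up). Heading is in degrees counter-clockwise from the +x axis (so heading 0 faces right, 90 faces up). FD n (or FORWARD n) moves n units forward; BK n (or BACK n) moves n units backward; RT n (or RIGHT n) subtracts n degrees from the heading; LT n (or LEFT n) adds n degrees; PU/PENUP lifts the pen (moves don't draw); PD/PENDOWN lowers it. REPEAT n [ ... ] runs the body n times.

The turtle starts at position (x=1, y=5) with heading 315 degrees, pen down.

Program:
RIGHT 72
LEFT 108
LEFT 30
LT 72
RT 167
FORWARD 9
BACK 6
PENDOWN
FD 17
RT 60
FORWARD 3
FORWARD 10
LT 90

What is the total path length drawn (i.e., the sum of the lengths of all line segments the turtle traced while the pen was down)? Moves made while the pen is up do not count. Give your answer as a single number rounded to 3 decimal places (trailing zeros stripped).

Answer: 45

Derivation:
Executing turtle program step by step:
Start: pos=(1,5), heading=315, pen down
RT 72: heading 315 -> 243
LT 108: heading 243 -> 351
LT 30: heading 351 -> 21
LT 72: heading 21 -> 93
RT 167: heading 93 -> 286
FD 9: (1,5) -> (3.481,-3.651) [heading=286, draw]
BK 6: (3.481,-3.651) -> (1.827,2.116) [heading=286, draw]
PD: pen down
FD 17: (1.827,2.116) -> (6.513,-14.225) [heading=286, draw]
RT 60: heading 286 -> 226
FD 3: (6.513,-14.225) -> (4.429,-16.383) [heading=226, draw]
FD 10: (4.429,-16.383) -> (-2.518,-23.577) [heading=226, draw]
LT 90: heading 226 -> 316
Final: pos=(-2.518,-23.577), heading=316, 5 segment(s) drawn

Segment lengths:
  seg 1: (1,5) -> (3.481,-3.651), length = 9
  seg 2: (3.481,-3.651) -> (1.827,2.116), length = 6
  seg 3: (1.827,2.116) -> (6.513,-14.225), length = 17
  seg 4: (6.513,-14.225) -> (4.429,-16.383), length = 3
  seg 5: (4.429,-16.383) -> (-2.518,-23.577), length = 10
Total = 45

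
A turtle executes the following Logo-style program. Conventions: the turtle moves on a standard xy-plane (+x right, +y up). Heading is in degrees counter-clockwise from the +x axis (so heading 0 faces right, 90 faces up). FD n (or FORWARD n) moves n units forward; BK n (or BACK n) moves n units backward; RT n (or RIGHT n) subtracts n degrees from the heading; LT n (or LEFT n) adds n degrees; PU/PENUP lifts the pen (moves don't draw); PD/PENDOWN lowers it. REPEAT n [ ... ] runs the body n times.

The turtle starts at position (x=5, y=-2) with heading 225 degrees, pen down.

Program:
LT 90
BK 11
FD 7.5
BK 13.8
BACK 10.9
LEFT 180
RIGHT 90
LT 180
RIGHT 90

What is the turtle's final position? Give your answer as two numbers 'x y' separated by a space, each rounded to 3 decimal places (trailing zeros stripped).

Executing turtle program step by step:
Start: pos=(5,-2), heading=225, pen down
LT 90: heading 225 -> 315
BK 11: (5,-2) -> (-2.778,5.778) [heading=315, draw]
FD 7.5: (-2.778,5.778) -> (2.525,0.475) [heading=315, draw]
BK 13.8: (2.525,0.475) -> (-7.233,10.233) [heading=315, draw]
BK 10.9: (-7.233,10.233) -> (-14.94,17.94) [heading=315, draw]
LT 180: heading 315 -> 135
RT 90: heading 135 -> 45
LT 180: heading 45 -> 225
RT 90: heading 225 -> 135
Final: pos=(-14.94,17.94), heading=135, 4 segment(s) drawn

Answer: -14.94 17.94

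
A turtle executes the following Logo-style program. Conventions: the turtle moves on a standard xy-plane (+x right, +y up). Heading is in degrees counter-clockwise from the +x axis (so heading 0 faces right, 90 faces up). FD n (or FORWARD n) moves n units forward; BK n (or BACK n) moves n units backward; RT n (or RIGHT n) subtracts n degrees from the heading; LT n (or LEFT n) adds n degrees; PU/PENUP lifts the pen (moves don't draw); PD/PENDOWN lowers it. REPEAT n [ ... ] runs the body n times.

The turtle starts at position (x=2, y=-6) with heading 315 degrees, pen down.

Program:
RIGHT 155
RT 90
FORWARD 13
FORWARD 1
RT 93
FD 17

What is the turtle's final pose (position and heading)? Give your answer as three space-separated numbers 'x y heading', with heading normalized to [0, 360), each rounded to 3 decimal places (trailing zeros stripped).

Executing turtle program step by step:
Start: pos=(2,-6), heading=315, pen down
RT 155: heading 315 -> 160
RT 90: heading 160 -> 70
FD 13: (2,-6) -> (6.446,6.216) [heading=70, draw]
FD 1: (6.446,6.216) -> (6.788,7.156) [heading=70, draw]
RT 93: heading 70 -> 337
FD 17: (6.788,7.156) -> (22.437,0.513) [heading=337, draw]
Final: pos=(22.437,0.513), heading=337, 3 segment(s) drawn

Answer: 22.437 0.513 337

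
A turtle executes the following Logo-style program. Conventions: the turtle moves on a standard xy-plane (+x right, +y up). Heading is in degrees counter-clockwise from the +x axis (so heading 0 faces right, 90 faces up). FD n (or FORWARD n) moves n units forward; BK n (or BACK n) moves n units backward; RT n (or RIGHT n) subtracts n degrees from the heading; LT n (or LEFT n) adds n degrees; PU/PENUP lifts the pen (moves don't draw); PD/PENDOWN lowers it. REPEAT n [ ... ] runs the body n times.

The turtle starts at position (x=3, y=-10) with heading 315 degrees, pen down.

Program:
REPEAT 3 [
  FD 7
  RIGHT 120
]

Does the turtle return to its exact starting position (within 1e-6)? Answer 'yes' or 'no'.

Executing turtle program step by step:
Start: pos=(3,-10), heading=315, pen down
REPEAT 3 [
  -- iteration 1/3 --
  FD 7: (3,-10) -> (7.95,-14.95) [heading=315, draw]
  RT 120: heading 315 -> 195
  -- iteration 2/3 --
  FD 7: (7.95,-14.95) -> (1.188,-16.761) [heading=195, draw]
  RT 120: heading 195 -> 75
  -- iteration 3/3 --
  FD 7: (1.188,-16.761) -> (3,-10) [heading=75, draw]
  RT 120: heading 75 -> 315
]
Final: pos=(3,-10), heading=315, 3 segment(s) drawn

Start position: (3, -10)
Final position: (3, -10)
Distance = 0; < 1e-6 -> CLOSED

Answer: yes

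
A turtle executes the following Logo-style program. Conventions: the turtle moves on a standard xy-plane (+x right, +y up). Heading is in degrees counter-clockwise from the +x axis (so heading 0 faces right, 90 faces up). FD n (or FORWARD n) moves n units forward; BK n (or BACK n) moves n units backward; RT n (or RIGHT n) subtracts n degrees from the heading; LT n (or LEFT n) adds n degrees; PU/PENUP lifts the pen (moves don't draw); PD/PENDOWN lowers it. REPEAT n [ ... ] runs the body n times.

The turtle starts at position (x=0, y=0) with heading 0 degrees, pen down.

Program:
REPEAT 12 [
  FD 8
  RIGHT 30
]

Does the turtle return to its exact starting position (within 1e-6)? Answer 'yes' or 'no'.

Executing turtle program step by step:
Start: pos=(0,0), heading=0, pen down
REPEAT 12 [
  -- iteration 1/12 --
  FD 8: (0,0) -> (8,0) [heading=0, draw]
  RT 30: heading 0 -> 330
  -- iteration 2/12 --
  FD 8: (8,0) -> (14.928,-4) [heading=330, draw]
  RT 30: heading 330 -> 300
  -- iteration 3/12 --
  FD 8: (14.928,-4) -> (18.928,-10.928) [heading=300, draw]
  RT 30: heading 300 -> 270
  -- iteration 4/12 --
  FD 8: (18.928,-10.928) -> (18.928,-18.928) [heading=270, draw]
  RT 30: heading 270 -> 240
  -- iteration 5/12 --
  FD 8: (18.928,-18.928) -> (14.928,-25.856) [heading=240, draw]
  RT 30: heading 240 -> 210
  -- iteration 6/12 --
  FD 8: (14.928,-25.856) -> (8,-29.856) [heading=210, draw]
  RT 30: heading 210 -> 180
  -- iteration 7/12 --
  FD 8: (8,-29.856) -> (0,-29.856) [heading=180, draw]
  RT 30: heading 180 -> 150
  -- iteration 8/12 --
  FD 8: (0,-29.856) -> (-6.928,-25.856) [heading=150, draw]
  RT 30: heading 150 -> 120
  -- iteration 9/12 --
  FD 8: (-6.928,-25.856) -> (-10.928,-18.928) [heading=120, draw]
  RT 30: heading 120 -> 90
  -- iteration 10/12 --
  FD 8: (-10.928,-18.928) -> (-10.928,-10.928) [heading=90, draw]
  RT 30: heading 90 -> 60
  -- iteration 11/12 --
  FD 8: (-10.928,-10.928) -> (-6.928,-4) [heading=60, draw]
  RT 30: heading 60 -> 30
  -- iteration 12/12 --
  FD 8: (-6.928,-4) -> (0,0) [heading=30, draw]
  RT 30: heading 30 -> 0
]
Final: pos=(0,0), heading=0, 12 segment(s) drawn

Start position: (0, 0)
Final position: (0, 0)
Distance = 0; < 1e-6 -> CLOSED

Answer: yes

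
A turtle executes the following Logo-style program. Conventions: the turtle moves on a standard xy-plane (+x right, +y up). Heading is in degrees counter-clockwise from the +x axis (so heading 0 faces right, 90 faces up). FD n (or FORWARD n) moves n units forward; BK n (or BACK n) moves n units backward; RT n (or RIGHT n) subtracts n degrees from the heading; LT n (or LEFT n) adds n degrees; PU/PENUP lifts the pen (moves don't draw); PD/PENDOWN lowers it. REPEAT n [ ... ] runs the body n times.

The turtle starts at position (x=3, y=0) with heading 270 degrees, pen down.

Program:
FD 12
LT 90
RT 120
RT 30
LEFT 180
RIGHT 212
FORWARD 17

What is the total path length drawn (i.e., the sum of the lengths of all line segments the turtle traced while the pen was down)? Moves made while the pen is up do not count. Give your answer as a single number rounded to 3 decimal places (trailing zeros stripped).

Answer: 29

Derivation:
Executing turtle program step by step:
Start: pos=(3,0), heading=270, pen down
FD 12: (3,0) -> (3,-12) [heading=270, draw]
LT 90: heading 270 -> 0
RT 120: heading 0 -> 240
RT 30: heading 240 -> 210
LT 180: heading 210 -> 30
RT 212: heading 30 -> 178
FD 17: (3,-12) -> (-13.99,-11.407) [heading=178, draw]
Final: pos=(-13.99,-11.407), heading=178, 2 segment(s) drawn

Segment lengths:
  seg 1: (3,0) -> (3,-12), length = 12
  seg 2: (3,-12) -> (-13.99,-11.407), length = 17
Total = 29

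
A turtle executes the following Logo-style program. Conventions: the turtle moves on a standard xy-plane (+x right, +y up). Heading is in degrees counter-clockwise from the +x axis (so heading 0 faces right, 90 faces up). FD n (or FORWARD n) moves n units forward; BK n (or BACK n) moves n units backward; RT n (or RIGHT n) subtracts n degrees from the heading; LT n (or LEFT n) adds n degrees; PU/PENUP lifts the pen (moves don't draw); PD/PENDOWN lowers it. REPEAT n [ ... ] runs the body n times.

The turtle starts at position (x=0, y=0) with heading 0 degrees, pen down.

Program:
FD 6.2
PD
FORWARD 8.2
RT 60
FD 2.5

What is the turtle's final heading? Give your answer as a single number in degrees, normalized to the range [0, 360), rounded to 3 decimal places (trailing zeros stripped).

Answer: 300

Derivation:
Executing turtle program step by step:
Start: pos=(0,0), heading=0, pen down
FD 6.2: (0,0) -> (6.2,0) [heading=0, draw]
PD: pen down
FD 8.2: (6.2,0) -> (14.4,0) [heading=0, draw]
RT 60: heading 0 -> 300
FD 2.5: (14.4,0) -> (15.65,-2.165) [heading=300, draw]
Final: pos=(15.65,-2.165), heading=300, 3 segment(s) drawn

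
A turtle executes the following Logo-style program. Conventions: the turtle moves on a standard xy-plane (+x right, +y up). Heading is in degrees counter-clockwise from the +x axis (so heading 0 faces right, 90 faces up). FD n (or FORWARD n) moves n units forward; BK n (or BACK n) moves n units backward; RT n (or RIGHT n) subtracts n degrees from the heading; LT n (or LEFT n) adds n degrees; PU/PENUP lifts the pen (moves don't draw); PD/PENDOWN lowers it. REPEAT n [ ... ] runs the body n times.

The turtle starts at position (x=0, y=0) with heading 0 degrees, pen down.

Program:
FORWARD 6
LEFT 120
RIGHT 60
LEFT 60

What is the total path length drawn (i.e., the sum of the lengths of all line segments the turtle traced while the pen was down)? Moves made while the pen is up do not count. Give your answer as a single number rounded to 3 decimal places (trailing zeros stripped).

Executing turtle program step by step:
Start: pos=(0,0), heading=0, pen down
FD 6: (0,0) -> (6,0) [heading=0, draw]
LT 120: heading 0 -> 120
RT 60: heading 120 -> 60
LT 60: heading 60 -> 120
Final: pos=(6,0), heading=120, 1 segment(s) drawn

Segment lengths:
  seg 1: (0,0) -> (6,0), length = 6
Total = 6

Answer: 6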